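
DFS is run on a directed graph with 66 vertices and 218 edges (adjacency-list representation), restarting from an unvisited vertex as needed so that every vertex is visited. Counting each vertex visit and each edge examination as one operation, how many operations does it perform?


A full DFS traversal processes each vertex exactly once (push/pop on stack).
Each directed edge is examined once.
V = 66, E = 218
V + E = 284


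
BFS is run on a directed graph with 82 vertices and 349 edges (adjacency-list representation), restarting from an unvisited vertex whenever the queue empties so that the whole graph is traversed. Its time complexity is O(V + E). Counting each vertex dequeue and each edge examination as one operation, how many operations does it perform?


A full BFS traversal dequeues each vertex exactly once and examines each directed edge exactly once.
V = 82 (vertex processing cost)
E = 349 (edge examination cost)
Total operations proportional to V + E = 82 + 349 = 431


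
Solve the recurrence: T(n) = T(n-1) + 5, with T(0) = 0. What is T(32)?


Unrolling the recurrence:
T(32) = T(31) + 5
       = T(30) + 5 + 5
       = T(29) + 5*3
       ...
       = T(0) + 5*32
       = 0 + 160 = 160


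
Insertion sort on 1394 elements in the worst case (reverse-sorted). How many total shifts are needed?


In the worst case (reverse-sorted), each element shifts past all previous:
  Element 1: 1 shifts
  Element 2: 2 shifts
  Element 3: 3 shifts
  Element 4: 4 shifts
  Element 5: 5 shifts
  ...
  Element 1393: 1393 shifts
Total = 1 + 2 + ... + 1393
= 1394*(1394-1)/2 = 970921


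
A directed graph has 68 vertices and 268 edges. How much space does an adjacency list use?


Adjacency list: one list head per vertex + one entry per edge
Vertex heads: 68
Edge entries: 268
Total = 68 + 268 = 336


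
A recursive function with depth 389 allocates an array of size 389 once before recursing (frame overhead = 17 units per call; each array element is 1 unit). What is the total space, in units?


Array allocation: 389 units (allocated once)
Stack frames: 389 deep * 17 per frame = 6613 units
Total = 389 + 6613 = 7002


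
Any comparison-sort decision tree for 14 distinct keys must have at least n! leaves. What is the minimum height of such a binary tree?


A binary decision tree of height h has at most 2^h leaves and needs at least n! of them, so h >= ceil(log2(n!)).
Compute 14! as a running product:
  x2 = 2, x3 = 6, x4 = 24, x5 = 120
  x6 = 720, x7 = 5040, x8 = 40320, x9 = 362880
  x10 = 3628800, x11 = 39916800, x12 = 479001600, x13 = 6227020800
  x14 = 87178291200
14! = 87178291200
Bracket between powers of 2:
  2^36 = 68719476736 < 87178291200 <= 137438953472 = 2^37
So ceil(log2(14!)) = 37


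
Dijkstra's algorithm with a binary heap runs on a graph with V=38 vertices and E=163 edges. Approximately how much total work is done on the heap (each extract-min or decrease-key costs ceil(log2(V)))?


Dijkstra with a binary heap: each vertex is extracted once, each edge may relax once.
Each heap operation costs O(log V).
V + E = 38 + 163 = 201
ceil(log2(38)) = 6 (since 2^5 = 32 < 38 <= 64 = 2^6)
Total heap work = (V+E) * ceil(log2(V)) = 201 * 6 = 1206


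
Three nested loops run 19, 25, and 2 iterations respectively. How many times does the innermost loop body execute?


Loop 1 (outermost): 19 iterations
Loop 2 (middle): 25 iterations per outer
Loop 3 (innermost): 2 iterations per middle
Total = 19 * 25 * 2 = 950


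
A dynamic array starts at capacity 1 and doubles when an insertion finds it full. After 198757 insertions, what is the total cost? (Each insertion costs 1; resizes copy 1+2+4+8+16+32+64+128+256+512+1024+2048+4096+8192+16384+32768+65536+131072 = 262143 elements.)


Insertion cost: 198757 (one per element)
Resizes occur just before inserting elements 2, 3, 5, 9, ...
Elements copied at each resize: 1 + 2 + 4 + 8 + 16 + 32 + 64 + 128 + 256 + 512 + 1024 + 2048 + 4096 + 8192 + 16384 + 32768 + 65536 + 131072
Sum of copies = 262143 (geometric series: 2^k - 1)
Total = 198757 + 262143 = 460900


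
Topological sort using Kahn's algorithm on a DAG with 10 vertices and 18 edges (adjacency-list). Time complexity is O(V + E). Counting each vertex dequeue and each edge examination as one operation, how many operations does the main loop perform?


Kahn's algorithm:
  1. Compute in-degrees: O(V + E)
  2. Process queue: each vertex dequeued once (O(V))
     each edge examined once (O(E))
Total = V + E = 10 + 18 = 28


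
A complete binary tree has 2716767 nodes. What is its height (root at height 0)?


In a complete binary tree, level k holds nodes 2^k .. 2^(k+1)-1 (1-indexed).
Height = floor(log2(n)) = floor(log2(2716767)) = 21
Check: 2^21 = 2097152 <= 2716767 < 4194304 = 2^22


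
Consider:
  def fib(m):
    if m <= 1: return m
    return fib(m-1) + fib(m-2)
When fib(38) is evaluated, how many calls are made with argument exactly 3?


Let N(m) = number of times fib(m) is called while evaluating fib(38).
N(38) = 1 (the initial call).
N(37) = 1 (only fib(38) calls it).
For 1 <= m <= 36: fib(m) is called by fib(m+1) and fib(m+2), so
  N(m) = N(m+1) + N(m+2).
fib(0) is called only by fib(2), so N(0) = N(2).
Walk down from m=38:
  N(38)=1, N(37)=1, N(36)=2, N(35)=3, N(34)=5, N(33)=8, N(32)=13, N(31)=21, N(30)=34, N(29)=55, N(28)=89, N(27)=144, N(26)=233, N(25)=377, N(24)=610, N(23)=987, N(22)=1597, N(21)=2584, N(20)=4181, N(19)=6765, N(18)=10946, N(17)=17711, N(16)=28657, N(15)=46368, N(14)=75025, N(13)=121393, N(12)=196418, N(11)=317811, N(10)=514229, N(9)=832040, N(8)=1346269, N(7)=2178309, N(6)=3524578, N(5)=5702887, N(4)=9227465, N(3)=14930352
N(3) = 14930352


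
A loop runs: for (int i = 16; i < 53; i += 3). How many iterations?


Loop starts at i = 16, increments by 3, stops when i >= 53.
Number of iterations = ceil((53 - 16) / 3)
= ceil(37 / 3)
= 13


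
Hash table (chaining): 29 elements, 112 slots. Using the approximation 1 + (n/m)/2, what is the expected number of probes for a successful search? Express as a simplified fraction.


Computing expected probes:
alpha = 29/112
= 1 + alpha/2
= 1 + 29/(2*112)
= (2*112 + 29) / (2*112)
= 253/224


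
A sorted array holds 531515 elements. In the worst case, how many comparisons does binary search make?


Halving sequence: 531515 -> 265757 -> 132878 -> 66439 -> 33219 -> 16609 -> 8304 -> 4152 -> 2076 -> 1038 -> 519 -> 259 -> 129 -> 64 -> 32 -> 16 -> 8 -> 4 -> 2 -> 1
Number of halvings = 19
Max comparisons = 19 + 1 = 20


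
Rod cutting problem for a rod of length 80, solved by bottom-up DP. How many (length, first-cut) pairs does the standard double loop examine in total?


For each subproblem length i = 1..80, the inner loop considers i possible first cuts.
Total = 1 + 2 + ... + 80
= 80*(80+1)/2
= 80*81/2 = 3240


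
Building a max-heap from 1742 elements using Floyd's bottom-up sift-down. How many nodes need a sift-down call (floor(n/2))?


In a heap of 1742 elements (0-indexed array):
  Last element index: 1741
  Parent of last element: floor((1741 - 1) / 2) = 870
  Internal nodes: indices 0 to 870
  Count = floor(1742/2) = 871


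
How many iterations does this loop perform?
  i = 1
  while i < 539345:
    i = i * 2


The loop variable doubles each iteration:
i = 1 -> 2 -> 4 -> 8 -> 16 -> 32 -> 64 -> 128 -> 256 -> 512 -> 1024 -> 2048 -> 4096 -> 8192 -> 16384 -> 32768 -> 65536 -> 131072 -> 262144 -> 524288 -> 1048576 (stop, 1048576 >= 539345)
Number of doublings = ceil(log2(539345)) = 20


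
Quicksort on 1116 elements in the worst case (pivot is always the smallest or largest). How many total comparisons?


In the worst case, each partition step picks the worst pivot:
  Partition 1: 1115 comparisons (n-1 elements to compare)
  Partition 2: 1114 comparisons
  Partition 3: 1113 comparisons
  Partition 4: 1112 comparisons
  Partition 5: 1111 comparisons
  ...
  Last partition: 0 comparisons
Total = (n-1) + (n-2) + ... + 1 + 0 = n*(n-1)/2
= 1116*1115/2 = 622170


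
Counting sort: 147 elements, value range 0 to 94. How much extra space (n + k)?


n = 147 (output array)
k = 95 (count array for 95 distinct values)
Extra space = 147 + 95 = 242


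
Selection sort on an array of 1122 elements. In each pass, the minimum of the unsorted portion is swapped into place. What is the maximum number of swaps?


Selection sort performs one swap per pass:
  Pass 1: find min in positions 0 to 1121, swap with position 0
  Pass 2: find min in positions 1 to 1121, swap with position 1
  Pass 3: find min in positions 2 to 1121, swap with position 2
  Pass 4: find min in positions 3 to 1121, swap with position 3
  Pass 5: find min in positions 4 to 1121, swap with position 4
  ... (1116 more passes)
Total passes (and swaps) = n - 1 = 1122 - 1 = 1121


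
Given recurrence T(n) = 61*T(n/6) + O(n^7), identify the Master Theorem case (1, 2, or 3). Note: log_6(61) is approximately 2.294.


Master Theorem parameters: a=61, b=6, c=7
log_b(a) = 2.294
Compare b^c with a: 6^7 = 279936 > 61, so c > log_b(a).
Comparing c=7 vs log_b(a)=2.294:
7 > 2.294 => Case 3
Result: T(n) = O(n^7)
Master Theorem case = 3


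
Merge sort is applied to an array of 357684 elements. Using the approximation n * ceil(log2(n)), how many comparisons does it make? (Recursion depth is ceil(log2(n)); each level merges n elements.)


Merge sort divides the array into halves recursively.
Number of levels = ceil(log2(357684)) = 19
At each level, approximately n = 357684 comparisons are needed for merging.
Total comparisons ~ n * ceil(log2(n)) = 357684 * 19 = 6795996


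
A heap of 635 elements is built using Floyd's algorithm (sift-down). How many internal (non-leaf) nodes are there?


Leaf nodes occupy roughly half the array.
Sift-down is called for each internal node, starting from the last one.
Internal nodes = floor(n/2) = floor(635/2) = 317


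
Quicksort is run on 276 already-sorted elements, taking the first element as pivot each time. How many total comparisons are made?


Sum of comparisons per partition:
275 + 274 + ... + 1 + 0
= 276 * (276 - 1) / 2
= 276 * 275 / 2
= 37950


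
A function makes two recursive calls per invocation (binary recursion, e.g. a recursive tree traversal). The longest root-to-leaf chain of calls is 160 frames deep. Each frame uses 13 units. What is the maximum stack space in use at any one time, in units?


Binary recursion: the two calls run one after the other, so only one root-to-leaf chain of frames is on the stack at a time.
Maximum depth (longest chain) = 160 frames
Each frame = 13 units
Max stack space = 160 * 13 = 2080


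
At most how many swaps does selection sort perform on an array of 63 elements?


Each of the 62 passes places one element in its final position.
Pass 1: swap minimum into position 0
Pass 2: swap minimum of remaining into position 1
...
Pass 62: last two elements, one swap
Maximum swaps = 63 - 1 = 62


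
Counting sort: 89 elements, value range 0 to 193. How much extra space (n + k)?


n = 89 (output array)
k = 194 (count array for 194 distinct values)
Extra space = 89 + 194 = 283


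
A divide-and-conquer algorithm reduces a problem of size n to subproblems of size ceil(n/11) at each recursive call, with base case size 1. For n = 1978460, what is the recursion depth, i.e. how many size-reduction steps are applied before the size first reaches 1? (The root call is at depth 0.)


Each step divides the size by 11 (rounding up); after k steps the size is ceil(n/11^k), which equals 1 exactly when 11^k >= n.
So the depth is the smallest k with 11^k >= 1978460, i.e. ceil(log_11(1978460)).
11^6 = 1771561 < 1978460 <= 19487171 = 11^7
Recursion depth = 7


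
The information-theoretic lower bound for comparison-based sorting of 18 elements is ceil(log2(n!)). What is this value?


A binary decision tree of height h has at most 2^h leaves and needs at least n! of them, so h >= ceil(log2(n!)).
Compute 18! as a running product:
  x2 = 2, x3 = 6, x4 = 24, x5 = 120
  x6 = 720, x7 = 5040, x8 = 40320, x9 = 362880
  x10 = 3628800, x11 = 39916800, x12 = 479001600, x13 = 6227020800
  x14 = 87178291200, x15 = 1307674368000, x16 = 20922789888000, x17 = 355687428096000
  x18 = 6402373705728000
18! = 6402373705728000
Bracket between powers of 2:
  2^52 = 4503599627370496 < 6402373705728000 <= 9007199254740992 = 2^53
So ceil(log2(18!)) = 53


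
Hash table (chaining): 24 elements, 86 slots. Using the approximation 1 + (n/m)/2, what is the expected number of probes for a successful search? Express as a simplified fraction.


Computing expected probes:
alpha = 24/86
= 1 + alpha/2
= 1 + 24/(2*86)
= (2*86 + 24) / (2*86)
= 196/172 = 49/43


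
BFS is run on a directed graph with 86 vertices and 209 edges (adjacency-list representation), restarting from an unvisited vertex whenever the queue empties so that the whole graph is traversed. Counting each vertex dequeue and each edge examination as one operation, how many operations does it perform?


A full BFS traversal dequeues each vertex exactly once and examines each directed edge exactly once.
V = 86 (vertex processing cost)
E = 209 (edge examination cost)
Total operations proportional to V + E = 86 + 209 = 295


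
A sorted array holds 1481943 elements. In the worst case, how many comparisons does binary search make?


Halving sequence: 1481943 -> 740971 -> 370485 -> 185242 -> 92621 -> 46310 -> 23155 -> 11577 -> 5788 -> 2894 -> 1447 -> 723 -> 361 -> 180 -> 90 -> 45 -> 22 -> 11 -> 5 -> 2 -> 1
Number of halvings = 20
Max comparisons = 20 + 1 = 21


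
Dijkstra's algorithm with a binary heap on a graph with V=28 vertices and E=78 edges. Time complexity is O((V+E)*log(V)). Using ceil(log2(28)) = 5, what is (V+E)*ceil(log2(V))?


Dijkstra with a binary heap: each vertex is extracted once, each edge may relax once.
Each heap operation costs O(log V).
V + E = 28 + 78 = 106
ceil(log2(28)) = 5 (since 2^4 = 16 < 28 <= 32 = 2^5)
Total heap work = (V+E) * ceil(log2(V)) = 106 * 5 = 530


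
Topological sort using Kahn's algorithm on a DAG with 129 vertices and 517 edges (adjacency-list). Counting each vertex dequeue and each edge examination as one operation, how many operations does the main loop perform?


Kahn's algorithm:
  1. Compute in-degrees: O(V + E)
  2. Process queue: each vertex dequeued once (O(V))
     each edge examined once (O(E))
Total = V + E = 129 + 517 = 646


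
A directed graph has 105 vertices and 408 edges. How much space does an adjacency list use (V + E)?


Adjacency list: one list head per vertex + one entry per edge
Vertex heads: 105
Edge entries: 408
Total = 105 + 408 = 513


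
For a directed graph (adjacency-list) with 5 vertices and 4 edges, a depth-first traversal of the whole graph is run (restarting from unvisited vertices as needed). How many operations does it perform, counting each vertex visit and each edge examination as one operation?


A full DFS traversal visits each vertex once and examines each edge once.
V = 5
E = 4
Sum = 5 + 4 = 9


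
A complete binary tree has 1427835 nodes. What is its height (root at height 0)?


In a complete binary tree, level k holds nodes 2^k .. 2^(k+1)-1 (1-indexed).
Height = floor(log2(n)) = floor(log2(1427835)) = 20
Check: 2^20 = 1048576 <= 1427835 < 2097152 = 2^21


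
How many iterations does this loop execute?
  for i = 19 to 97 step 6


The loop variable i takes values starting at 19 and increments by 6 each iteration.
Sequence: i = 19, 25, 31, 37, 43, 49, 55, 61, 67, ...
The upper bound 97 is inclusive, so the count is floor((last - first) / step) + 1:
floor((97 - 19) / 6) + 1 = floor(78/6) + 1 = 13 + 1 = 14


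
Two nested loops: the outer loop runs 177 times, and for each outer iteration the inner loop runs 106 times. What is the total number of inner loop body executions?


Outer loop: 177 iterations
Inner loop: 106 iterations per outer iteration
Total = 177 * 106 = 18762


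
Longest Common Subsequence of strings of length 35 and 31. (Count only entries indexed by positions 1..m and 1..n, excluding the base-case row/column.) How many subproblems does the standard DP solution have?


DP table indexed by positions in both strings.
First string: 35 positions
Second string: 31 positions
Total = 35 * 31 = 1085


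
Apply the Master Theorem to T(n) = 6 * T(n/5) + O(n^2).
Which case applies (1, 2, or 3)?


The Master Theorem: T(n) = a*T(n/b) + O(n^c)
  a = 6, b = 5, c = 2
log_b(a) = log_5(6) ~ 1.113
Compare b^c with a: 5^2 = 25 > 6, so c > log_b(a).
Since c > log_b(a), Case 3 applies.
T(n) = O(n^2)
Master Theorem case = 3


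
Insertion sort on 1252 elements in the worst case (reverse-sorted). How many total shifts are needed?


In the worst case (reverse-sorted), each element shifts past all previous:
  Element 1: 1 shifts
  Element 2: 2 shifts
  Element 3: 3 shifts
  Element 4: 4 shifts
  Element 5: 5 shifts
  ...
  Element 1251: 1251 shifts
Total = 1 + 2 + ... + 1251
= 1252*(1252-1)/2 = 783126


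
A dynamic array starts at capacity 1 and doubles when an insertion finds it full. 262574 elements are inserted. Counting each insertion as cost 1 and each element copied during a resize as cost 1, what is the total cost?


n = 262574
Insertion costs: 262574
Resizes copy 1, 2, 4, ... up to the largest power of 2 that is <= n-1 = 262573, i.e. 262144.
Copy costs = 1 + 2 + 4 + 8 + 16 + 32 + 64 + 128 + 256 + 512 + 1024 + 2048 + 4096 + 8192 + 16384 + 32768 + 65536 + 131072 + 262144 = 524287
Total = 262574 + 524287 = 786861


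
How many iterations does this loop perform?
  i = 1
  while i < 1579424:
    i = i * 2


The loop variable doubles each iteration:
i = 1 -> 2 -> 4 -> 8 -> 16 -> 32 -> 64 -> 128 -> 256 -> 512 -> 1024 -> 2048 -> 4096 -> 8192 -> 16384 -> 32768 -> 65536 -> 131072 -> 262144 -> 524288 -> 1048576 -> 2097152 (stop, 2097152 >= 1579424)
Number of doublings = ceil(log2(1579424)) = 21


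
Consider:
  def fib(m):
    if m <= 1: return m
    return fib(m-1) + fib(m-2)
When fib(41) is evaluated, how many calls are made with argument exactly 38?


Let N(m) = number of times fib(m) is called while evaluating fib(41).
N(41) = 1 (the initial call).
N(40) = 1 (only fib(41) calls it).
For 1 <= m <= 39: fib(m) is called by fib(m+1) and fib(m+2), so
  N(m) = N(m+1) + N(m+2).
fib(0) is called only by fib(2), so N(0) = N(2).
Walk down from m=41:
  N(41)=1, N(40)=1, N(39)=2, N(38)=3
N(38) = 3


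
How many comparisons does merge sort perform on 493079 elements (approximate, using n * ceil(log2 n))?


Recursion depth: ceil(log2(493079)) = 19
Each recursion level merges n = 493079 elements
Total = 493079 * 19 = 9368501


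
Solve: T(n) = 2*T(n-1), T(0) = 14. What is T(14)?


Unrolling:
T(14) = 2*T(13) = 2^2*T(12) = ... = 2^14*T(0)
= 2^14 * 14
= 16384 * 14 = 229376


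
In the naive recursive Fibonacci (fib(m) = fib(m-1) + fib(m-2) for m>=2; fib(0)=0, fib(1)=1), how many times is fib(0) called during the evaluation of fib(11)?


Let N(m) = number of times fib(m) is called while evaluating fib(11).
N(11) = 1 (the initial call).
N(10) = 1 (only fib(11) calls it).
For 1 <= m <= 9: fib(m) is called by fib(m+1) and fib(m+2), so
  N(m) = N(m+1) + N(m+2).
fib(0) is called only by fib(2), so N(0) = N(2).
Walk down from m=11:
  N(11)=1, N(10)=1, N(9)=2, N(8)=3, N(7)=5, N(6)=8, N(5)=13, N(4)=21, N(3)=34, N(2)=55, N(1)=89, N(0)=N(2)=55
N(0) = 55


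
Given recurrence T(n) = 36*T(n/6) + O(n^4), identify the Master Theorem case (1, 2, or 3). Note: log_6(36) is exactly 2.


Master Theorem parameters: a=36, b=6, c=4
log_b(a) = 2
Compare b^c with a: 6^4 = 1296 > 36, so c > log_b(a).
Comparing c=4 vs log_b(a)=2:
4 > 2 => Case 3
Result: T(n) = O(n^4)
Master Theorem case = 3


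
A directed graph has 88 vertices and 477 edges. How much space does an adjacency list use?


Adjacency list: one list head per vertex + one entry per edge
Vertex heads: 88
Edge entries: 477
Total = 88 + 477 = 565


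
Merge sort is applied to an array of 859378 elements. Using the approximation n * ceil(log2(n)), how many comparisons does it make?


Merge sort divides the array into halves recursively.
Number of levels = ceil(log2(859378)) = 20
At each level, approximately n = 859378 comparisons are needed for merging.
Total comparisons ~ n * ceil(log2(n)) = 859378 * 20 = 17187560


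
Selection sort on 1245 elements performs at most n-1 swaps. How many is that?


Each of the 1244 passes places one element in its final position.
Pass 1: swap minimum into position 0
Pass 2: swap minimum of remaining into position 1
...
Pass 1244: last two elements, one swap
Maximum swaps = 1245 - 1 = 1244


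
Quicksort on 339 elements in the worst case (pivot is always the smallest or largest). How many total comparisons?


In the worst case, each partition step picks the worst pivot:
  Partition 1: 338 comparisons (n-1 elements to compare)
  Partition 2: 337 comparisons
  Partition 3: 336 comparisons
  Partition 4: 335 comparisons
  Partition 5: 334 comparisons
  ...
  Last partition: 0 comparisons
Total = (n-1) + (n-2) + ... + 1 + 0 = n*(n-1)/2
= 339*338/2 = 57291


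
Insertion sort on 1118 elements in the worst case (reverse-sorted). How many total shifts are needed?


In the worst case (reverse-sorted), each element shifts past all previous:
  Element 1: 1 shifts
  Element 2: 2 shifts
  Element 3: 3 shifts
  Element 4: 4 shifts
  Element 5: 5 shifts
  ...
  Element 1117: 1117 shifts
Total = 1 + 2 + ... + 1117
= 1118*(1118-1)/2 = 624403


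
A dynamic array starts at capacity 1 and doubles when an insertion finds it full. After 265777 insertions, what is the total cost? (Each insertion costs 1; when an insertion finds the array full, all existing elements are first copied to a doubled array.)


Insertion cost: 265777 (one per element)
Resizes occur just before inserting elements 2, 3, 5, 9, ...
Elements copied at each resize: 1 + 2 + 4 + 8 + 16 + 32 + 64 + 128 + 256 + 512 + 1024 + 2048 + 4096 + 8192 + 16384 + 32768 + 65536 + 131072 + 262144
Sum of copies = 524287 (geometric series: 2^k - 1)
Total = 265777 + 524287 = 790064


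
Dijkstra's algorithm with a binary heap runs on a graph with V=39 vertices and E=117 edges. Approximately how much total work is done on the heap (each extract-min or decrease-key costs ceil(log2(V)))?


Dijkstra with a binary heap: each vertex is extracted once, each edge may relax once.
Each heap operation costs O(log V).
V + E = 39 + 117 = 156
ceil(log2(39)) = 6 (since 2^5 = 32 < 39 <= 64 = 2^6)
Total heap work = (V+E) * ceil(log2(V)) = 156 * 6 = 936


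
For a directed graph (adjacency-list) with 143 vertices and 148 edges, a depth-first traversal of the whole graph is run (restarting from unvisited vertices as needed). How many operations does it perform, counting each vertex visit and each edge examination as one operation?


A full DFS traversal visits each vertex once and examines each edge once.
V = 143
E = 148
Sum = 143 + 148 = 291


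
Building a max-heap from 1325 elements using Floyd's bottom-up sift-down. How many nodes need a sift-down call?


In a heap of 1325 elements (0-indexed array):
  Last element index: 1324
  Parent of last element: floor((1324 - 1) / 2) = 661
  Internal nodes: indices 0 to 661
  Count = floor(1325/2) = 662


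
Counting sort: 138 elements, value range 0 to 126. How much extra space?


n = 138 (output array)
k = 127 (count array for 127 distinct values)
Extra space = 138 + 127 = 265


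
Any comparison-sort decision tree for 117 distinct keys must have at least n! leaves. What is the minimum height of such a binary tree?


A binary decision tree of height h has at most 2^h leaves and needs at least n! of them, so h >= ceil(log2(n!)).
117! is far too large to multiply out, so use Stirling's series:
  ln(n!) ~ n ln n - n + (1/2) ln(2 pi n) + 1/(12n)  (error below 1/(360 n^3), negligible here)
  ln(117) = 4.7621739
  n ln n = 117 * 4.7621739 = 557.1743
  (1/2) ln(2 pi * 117) = (1/2) ln(735.1327) = 3.3000
  1/(12*117) = 0.0007
  ln(117!) ~ 557.1743 - 117 + 3.3000 + 0.0007 = 443.4750
Convert to base 2: log2(117!) = 443.4750 / ln 2 = 443.4750 / 0.69314718 = 639.7992
ceil(639.7992) = 640


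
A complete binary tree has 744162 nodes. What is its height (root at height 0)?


In a complete binary tree, level k holds nodes 2^k .. 2^(k+1)-1 (1-indexed).
Height = floor(log2(n)) = floor(log2(744162)) = 19
Check: 2^19 = 524288 <= 744162 < 1048576 = 2^20


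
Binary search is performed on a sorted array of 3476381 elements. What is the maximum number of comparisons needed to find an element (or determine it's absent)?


Binary search halves the search space each comparison:
  Step 1: search space = 3476381 -> 1738190
  Step 2: search space = 1738190 -> 869095
  Step 3: search space = 869095 -> 434547
  Step 4: search space = 434547 -> 217273
  Step 5: search space = 217273 -> 108636
  Step 6: search space = 108636 -> 54318
  Step 7: search space = 54318 -> 27159
  Step 8: search space = 27159 -> 13579
  Step 9: search space = 13579 -> 6789
  Step 10: search space = 6789 -> 3394
  Step 11: search space = 3394 -> 1697
  Step 12: search space = 1697 -> 848
  Step 13: search space = 848 -> 424
  Step 14: search space = 424 -> 212
  Step 15: search space = 212 -> 106
  Step 16: search space = 106 -> 53
  Step 17: search space = 53 -> 26
  Step 18: search space = 26 -> 13
  Step 19: search space = 13 -> 6
  Step 20: search space = 6 -> 3
  Step 21: search space = 3 -> 1
  Step 22: search space = 1 (final check)
Maximum comparisons = floor(log2(3476381)) + 1 = 21 + 1 = 22


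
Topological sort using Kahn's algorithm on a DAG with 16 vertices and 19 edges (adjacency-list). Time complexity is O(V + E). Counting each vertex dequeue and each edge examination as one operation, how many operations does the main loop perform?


Kahn's algorithm:
  1. Compute in-degrees: O(V + E)
  2. Process queue: each vertex dequeued once (O(V))
     each edge examined once (O(E))
Total = V + E = 16 + 19 = 35


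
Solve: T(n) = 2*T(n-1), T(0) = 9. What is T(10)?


Unrolling:
T(10) = 2*T(9) = 2^2*T(8) = ... = 2^10*T(0)
= 2^10 * 9
= 1024 * 9 = 9216


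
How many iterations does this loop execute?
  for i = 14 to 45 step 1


The loop variable i takes values starting at 14 and increments by 1 each iteration.
Sequence: i = 14, 15, 16, 17, 18, 19, 20, 21, 22, ...
The upper bound 45 is inclusive, so the count is floor((last - first) / step) + 1:
floor((45 - 14) / 1) + 1 = floor(31/1) + 1 = 31 + 1 = 32


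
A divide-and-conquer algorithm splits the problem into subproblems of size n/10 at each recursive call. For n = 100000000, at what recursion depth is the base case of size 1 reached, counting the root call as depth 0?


At each depth, the problem size is divided by 10:
  Depth 0: problem size = 100000000
  Depth 1: problem size = 10000000
  Depth 2: problem size = 1000000
  Depth 3: problem size = 100000
  Depth 4: problem size = 10000
  Depth 5: problem size = 1000
  Depth 6: problem size = 100
  Depth 7: problem size = 10
  Depth 8: problem size = 1 (base case)
The base case is reached at depth log_10(100000000) = 8 (the tree has 9 levels counting depth 0, but the depth asked for is 8).
Recursion depth = 8


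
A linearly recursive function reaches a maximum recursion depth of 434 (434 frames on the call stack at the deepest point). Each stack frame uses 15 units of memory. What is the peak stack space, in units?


Maximum recursion depth = 434 frames
Memory per frame = 15 units
Total stack space = depth * frame_size
= 434 * 15 = 6510


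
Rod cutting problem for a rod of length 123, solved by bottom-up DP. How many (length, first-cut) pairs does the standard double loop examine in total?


For each subproblem length i = 1..123, the inner loop considers i possible first cuts.
Total = 1 + 2 + ... + 123
= 123*(123+1)/2
= 123*124/2 = 7626


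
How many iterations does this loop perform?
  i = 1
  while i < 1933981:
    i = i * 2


The loop variable doubles each iteration:
i = 1 -> 2 -> 4 -> 8 -> 16 -> 32 -> 64 -> 128 -> 256 -> 512 -> 1024 -> 2048 -> 4096 -> 8192 -> 16384 -> 32768 -> 65536 -> 131072 -> 262144 -> 524288 -> 1048576 -> 2097152 (stop, 2097152 >= 1933981)
Number of doublings = ceil(log2(1933981)) = 21


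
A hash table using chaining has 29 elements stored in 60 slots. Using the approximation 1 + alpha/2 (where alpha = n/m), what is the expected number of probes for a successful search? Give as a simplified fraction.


Load factor alpha = n/m = 29/60
Expected probes = 1 + alpha/2 = 1 + 29/(2*60)
= 1 + 29/120
= 120/120 + 29/120
= 149/120


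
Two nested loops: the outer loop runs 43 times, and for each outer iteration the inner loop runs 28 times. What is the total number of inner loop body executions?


Outer loop: 43 iterations
Inner loop: 28 iterations per outer iteration
Total = 43 * 28 = 1204


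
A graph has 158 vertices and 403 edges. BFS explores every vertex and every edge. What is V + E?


A full BFS traversal dequeues each vertex once and examines each edge once.
Vertex visits: 158
Edge visits: 403
V + E = 158 + 403 = 561


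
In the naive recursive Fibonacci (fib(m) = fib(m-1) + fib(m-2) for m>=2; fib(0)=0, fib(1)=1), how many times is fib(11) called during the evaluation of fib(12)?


Let N(m) = number of times fib(m) is called while evaluating fib(12).
N(12) = 1 (the initial call).
N(11) = 1 (only fib(12) calls it).
For 1 <= m <= 10: fib(m) is called by fib(m+1) and fib(m+2), so
  N(m) = N(m+1) + N(m+2).
fib(0) is called only by fib(2), so N(0) = N(2).
Walk down from m=12:
  N(12)=1, N(11)=1
N(11) = 1


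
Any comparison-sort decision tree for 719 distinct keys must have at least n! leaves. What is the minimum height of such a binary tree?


A binary decision tree of height h has at most 2^h leaves and needs at least n! of them, so h >= ceil(log2(n!)).
719! is far too large to multiply out, so use Stirling's series:
  ln(n!) ~ n ln n - n + (1/2) ln(2 pi n) + 1/(12n)  (error below 1/(360 n^3), negligible here)
  ln(719) = 6.5778614
  n ln n = 719 * 6.5778614 = 4729.4823
  (1/2) ln(2 pi * 719) = (1/2) ln(4517.6102) = 4.2079
  1/(12*719) = 0.0001
  ln(719!) ~ 4729.4823 - 719 + 4.2079 + 0.0001 = 4014.6903
Convert to base 2: log2(719!) = 4014.6903 / ln 2 = 4014.6903 / 0.69314718 = 5791.9738
ceil(5791.9738) = 5792


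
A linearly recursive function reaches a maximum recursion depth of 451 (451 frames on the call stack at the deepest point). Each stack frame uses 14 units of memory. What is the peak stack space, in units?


Maximum recursion depth = 451 frames
Memory per frame = 14 units
Total stack space = depth * frame_size
= 451 * 14 = 6314


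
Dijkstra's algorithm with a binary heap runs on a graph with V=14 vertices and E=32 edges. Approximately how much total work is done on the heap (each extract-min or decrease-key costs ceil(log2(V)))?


Dijkstra with a binary heap: each vertex is extracted once, each edge may relax once.
Each heap operation costs O(log V).
V + E = 14 + 32 = 46
ceil(log2(14)) = 4 (since 2^3 = 8 < 14 <= 16 = 2^4)
Total heap work = (V+E) * ceil(log2(V)) = 46 * 4 = 184


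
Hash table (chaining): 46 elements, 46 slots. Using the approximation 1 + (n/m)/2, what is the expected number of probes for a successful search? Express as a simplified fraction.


Computing expected probes:
alpha = 46/46
= 1 + alpha/2
= 1 + 46/(2*46)
= (2*46 + 46) / (2*46)
= 138/92 = 3/2


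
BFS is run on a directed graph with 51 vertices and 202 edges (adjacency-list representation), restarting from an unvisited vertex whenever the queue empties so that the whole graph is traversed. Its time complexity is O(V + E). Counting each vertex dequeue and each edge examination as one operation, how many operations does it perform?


A full BFS traversal dequeues each vertex exactly once and examines each directed edge exactly once.
V = 51 (vertex processing cost)
E = 202 (edge examination cost)
Total operations proportional to V + E = 51 + 202 = 253


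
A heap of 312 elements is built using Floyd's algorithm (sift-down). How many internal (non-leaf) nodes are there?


Leaf nodes occupy roughly half the array.
Sift-down is called for each internal node, starting from the last one.
Internal nodes = floor(n/2) = floor(312/2) = 156


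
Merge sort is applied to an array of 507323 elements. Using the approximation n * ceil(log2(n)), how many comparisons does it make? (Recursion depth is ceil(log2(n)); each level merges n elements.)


Merge sort divides the array into halves recursively.
Number of levels = ceil(log2(507323)) = 19
At each level, approximately n = 507323 comparisons are needed for merging.
Total comparisons ~ n * ceil(log2(n)) = 507323 * 19 = 9639137


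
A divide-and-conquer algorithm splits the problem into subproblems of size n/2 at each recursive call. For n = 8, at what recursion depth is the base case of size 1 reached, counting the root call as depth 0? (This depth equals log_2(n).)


At each depth, the problem size is divided by 2:
  Depth 0: problem size = 8
  Depth 1: problem size = 4
  Depth 2: problem size = 2
  Depth 3: problem size = 1 (base case)
The base case is reached at depth log_2(8) = 3 (the tree has 4 levels counting depth 0, but the depth asked for is 3).
Recursion depth = 3


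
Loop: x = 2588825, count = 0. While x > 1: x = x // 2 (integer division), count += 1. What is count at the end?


The variable x halves each step:
x = 2588825 -> 1294412 -> 647206 -> 323603 -> 161801 -> 80900 -> 40450 -> 20225 -> 10112 -> 5056 -> 2528 -> 1264 -> 632 -> 316 -> 158 -> 79 -> 39 -> 19 -> 9 -> 4 -> 2 -> 1
Number of halvings = floor(log2(2588825)) = 21


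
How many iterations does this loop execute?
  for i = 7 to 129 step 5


The loop variable i takes values starting at 7 and increments by 5 each iteration.
Sequence: i = 7, 12, 17, 22, 27, 32, 37, 42, 47, ...
The upper bound 129 is inclusive, so the count is floor((last - first) / step) + 1:
floor((129 - 7) / 5) + 1 = floor(122/5) + 1 = 24 + 1 = 25


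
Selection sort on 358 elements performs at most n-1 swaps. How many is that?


Each of the 357 passes places one element in its final position.
Pass 1: swap minimum into position 0
Pass 2: swap minimum of remaining into position 1
...
Pass 357: last two elements, one swap
Maximum swaps = 358 - 1 = 357


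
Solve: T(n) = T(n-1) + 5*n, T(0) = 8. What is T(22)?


Expanding the recurrence:
T(22) = T(21) + 5*22
       = T(20) + 5*21 + 5*22
       ...
       = T(0) + 5*(1 + 2 + ... + 22)
       = 8 + 5 * 22*23/2
       = 8 + 5 * 253
       = 8 + 1265 = 1273


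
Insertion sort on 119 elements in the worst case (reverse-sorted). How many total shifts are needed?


In the worst case (reverse-sorted), each element shifts past all previous:
  Element 1: 1 shifts
  Element 2: 2 shifts
  Element 3: 3 shifts
  Element 4: 4 shifts
  Element 5: 5 shifts
  ...
  Element 118: 118 shifts
Total = 1 + 2 + ... + 118
= 119*(119-1)/2 = 7021


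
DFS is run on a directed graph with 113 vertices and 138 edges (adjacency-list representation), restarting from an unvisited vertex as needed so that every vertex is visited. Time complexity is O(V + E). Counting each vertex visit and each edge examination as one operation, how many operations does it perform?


A full DFS traversal processes each vertex exactly once (push/pop on stack).
Each directed edge is examined once.
V = 113, E = 138
V + E = 251


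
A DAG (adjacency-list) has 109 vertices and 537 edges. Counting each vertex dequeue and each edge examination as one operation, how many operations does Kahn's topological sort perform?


V = 109 (vertex processing)
E = 537 (edge processing)
V + E = 109 + 537 = 646


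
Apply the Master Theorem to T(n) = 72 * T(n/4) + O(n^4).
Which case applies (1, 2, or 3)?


The Master Theorem: T(n) = a*T(n/b) + O(n^c)
  a = 72, b = 4, c = 4
log_b(a) = log_4(72) ~ 3.085
Compare b^c with a: 4^4 = 256 > 72, so c > log_b(a).
Since c > log_b(a), Case 3 applies.
T(n) = O(n^4)
Master Theorem case = 3


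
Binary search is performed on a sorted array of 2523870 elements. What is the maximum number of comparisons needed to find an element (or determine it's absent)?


Binary search halves the search space each comparison:
  Step 1: search space = 2523870 -> 1261935
  Step 2: search space = 1261935 -> 630967
  Step 3: search space = 630967 -> 315483
  Step 4: search space = 315483 -> 157741
  Step 5: search space = 157741 -> 78870
  Step 6: search space = 78870 -> 39435
  Step 7: search space = 39435 -> 19717
  Step 8: search space = 19717 -> 9858
  Step 9: search space = 9858 -> 4929
  Step 10: search space = 4929 -> 2464
  Step 11: search space = 2464 -> 1232
  Step 12: search space = 1232 -> 616
  Step 13: search space = 616 -> 308
  Step 14: search space = 308 -> 154
  Step 15: search space = 154 -> 77
  Step 16: search space = 77 -> 38
  Step 17: search space = 38 -> 19
  Step 18: search space = 19 -> 9
  Step 19: search space = 9 -> 4
  Step 20: search space = 4 -> 2
  Step 21: search space = 2 -> 1
  Step 22: search space = 1 (final check)
Maximum comparisons = floor(log2(2523870)) + 1 = 21 + 1 = 22


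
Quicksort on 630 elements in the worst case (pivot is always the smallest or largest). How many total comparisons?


In the worst case, each partition step picks the worst pivot:
  Partition 1: 629 comparisons (n-1 elements to compare)
  Partition 2: 628 comparisons
  Partition 3: 627 comparisons
  Partition 4: 626 comparisons
  Partition 5: 625 comparisons
  ...
  Last partition: 0 comparisons
Total = (n-1) + (n-2) + ... + 1 + 0 = n*(n-1)/2
= 630*629/2 = 198135


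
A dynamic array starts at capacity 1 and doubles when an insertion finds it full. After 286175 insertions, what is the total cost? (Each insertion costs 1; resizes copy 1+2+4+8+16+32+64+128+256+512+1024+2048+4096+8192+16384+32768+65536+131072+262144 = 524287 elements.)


Insertion cost: 286175 (one per element)
Resizes occur just before inserting elements 2, 3, 5, 9, ...
Elements copied at each resize: 1 + 2 + 4 + 8 + 16 + 32 + 64 + 128 + 256 + 512 + 1024 + 2048 + 4096 + 8192 + 16384 + 32768 + 65536 + 131072 + 262144
Sum of copies = 524287 (geometric series: 2^k - 1)
Total = 286175 + 524287 = 810462


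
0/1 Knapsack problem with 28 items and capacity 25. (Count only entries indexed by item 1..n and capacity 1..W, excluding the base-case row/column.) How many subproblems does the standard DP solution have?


The DP table is indexed by (item, capacity).
Rows: 28 items
Columns: 25 capacity values (1 to W)
Total subproblems = 28 * 25 = 700


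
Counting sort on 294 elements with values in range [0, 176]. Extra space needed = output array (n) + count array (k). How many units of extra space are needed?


Output array size: 294 (to store sorted result)
Count array size: 177 (one slot per possible value, range 0 to 176)
Total extra space = 294 + 177 = 471


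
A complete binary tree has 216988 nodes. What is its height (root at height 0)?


In a complete binary tree, level k holds nodes 2^k .. 2^(k+1)-1 (1-indexed).
Height = floor(log2(n)) = floor(log2(216988)) = 17
Check: 2^17 = 131072 <= 216988 < 262144 = 2^18


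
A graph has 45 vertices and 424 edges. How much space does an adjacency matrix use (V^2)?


Adjacency matrix: V x V grid of entries
Space = V^2 = 45^2 = 45 * 45 = 2025


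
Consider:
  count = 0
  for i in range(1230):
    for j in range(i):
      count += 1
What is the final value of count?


For each i, the inner loop runs i times:
  i=0: inner runs 0 times
  i=1: inner runs 1 time
  i=2: inner runs 2 times
  i=3: inner runs 3 times
  i=4: inner runs 4 times
  i=5: inner runs 5 times
  i=6: inner runs 6 times
  i=7: inner runs 7 times
  ...
Total = 0 + 1 + 2 + ... + 1229 = 1230*(1230-1)/2 = 755835


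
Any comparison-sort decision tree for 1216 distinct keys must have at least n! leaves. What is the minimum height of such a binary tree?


A binary decision tree of height h has at most 2^h leaves and needs at least n! of them, so h >= ceil(log2(n!)).
1216! is far too large to multiply out, so use Stirling's series:
  ln(n!) ~ n ln n - n + (1/2) ln(2 pi n) + 1/(12n)  (error below 1/(360 n^3), negligible here)
  ln(1216) = 7.1033221
  n ln n = 1216 * 7.1033221 = 8637.6397
  (1/2) ln(2 pi * 1216) = (1/2) ln(7640.3533) = 4.4706
  1/(12*1216) = 0.0001
  ln(1216!) ~ 8637.6397 - 1216 + 4.4706 + 0.0001 = 7426.1104
Convert to base 2: log2(1216!) = 7426.1104 / ln 2 = 7426.1104 / 0.69314718 = 10713.6127
ceil(10713.6127) = 10714
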